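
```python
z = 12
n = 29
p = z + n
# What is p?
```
Trace:
  z=12
  z=12, n=29
  z=12, n=29, p=41

Final answer: 41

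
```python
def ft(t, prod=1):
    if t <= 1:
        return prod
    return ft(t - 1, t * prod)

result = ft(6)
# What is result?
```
Call trace:
ft(t=6, prod=1)
  ft(t=5, prod=6)
    ft(t=4, prod=30)
      ft(t=3, prod=120)
        ft(t=2, prod=360)
          ft(t=1, prod=720)
          -> return 720
        -> return 720
      -> return 720
    -> return 720
  -> return 720
-> return 720

Final answer: 720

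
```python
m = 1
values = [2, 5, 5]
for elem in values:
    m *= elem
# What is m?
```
Trace:
  m=1
  m=2, elem=2
  m=10, elem=5
  m=50, elem=5

Final answer: 50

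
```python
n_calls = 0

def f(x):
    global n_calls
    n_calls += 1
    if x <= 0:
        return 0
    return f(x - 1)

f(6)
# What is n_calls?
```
Call trace:
f(x=6)
  f(x=5)
    f(x=4)
      f(x=3)
        f(x=2)
          f(x=1)
            f(x=0)
            -> return 0
          -> return 0
        -> return 0
      -> return 0
    -> return 0
  -> return 0
-> return 0

n_calls is incremented once per call. f is entered once for each x = 6, 5, 4, 3, 2, 1, 0 (the x <= 0 call returns without recursing), i.e. 6 + 1 calls.
n_calls = 7

Final answer: 7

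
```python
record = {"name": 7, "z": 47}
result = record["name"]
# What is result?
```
Trace:
  record={'name': 7, 'z': 47}
  record={'name': 7, 'z': 47}, result=7

Final answer: 7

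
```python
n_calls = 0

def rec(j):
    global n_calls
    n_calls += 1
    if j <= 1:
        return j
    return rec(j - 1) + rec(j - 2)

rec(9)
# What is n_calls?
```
Call trace (a repeated sub-call is expanded the first time; later identical calls just restate its return value):
rec(j=9)
  rec(j=8)
    rec(j=7)
      rec(j=6)
        rec(j=5)
          rec(j=4)
            rec(j=3)
              rec(j=2)
                rec(j=1)
                -> return 1
                rec(j=0)
                -> return 0
              -> return 1
              rec(j=1)
              -> return 1
            -> return 2
            rec(j=2) -> return 1  (same call as traced above)
          -> return 3
          rec(j=3) -> return 2  (same call as traced above)
        -> return 5
        rec(j=4) -> return 3  (same call as traced above)
      -> return 8
      rec(j=5) -> return 5  (same call as traced above)
    -> return 13
    rec(j=6) -> return 8  (same call as traced above)
  -> return 21
  rec(j=7) -> return 13  (same call as traced above)
-> return 34

n_calls is incremented once per call, so count the calls in each subtree. Let C(j) = number of calls made by rec(j).
C(0) = C(1) = 1 (base case, no recursion); C(j) = 1 + C(j - 1) + C(j - 2) otherwise.
C(2) = 1 + C(1) + C(0) = 1 + 1 + 1 = 3
C(3) = 1 + C(2) + C(1) = 1 + 3 + 1 = 5
C(4) = 1 + C(3) + C(2) = 1 + 5 + 3 = 9
C(5) = 1 + C(4) + C(3) = 1 + 9 + 5 = 15
C(6) = 1 + C(5) + C(4) = 1 + 15 + 9 = 25
C(7) = 1 + C(6) + C(5) = 1 + 25 + 15 = 41
C(8) = 1 + C(7) + C(6) = 1 + 41 + 25 = 67
C(9) = 1 + C(8) + C(7) = 1 + 67 + 41 = 109
n_calls = C(9) = 109

Final answer: 109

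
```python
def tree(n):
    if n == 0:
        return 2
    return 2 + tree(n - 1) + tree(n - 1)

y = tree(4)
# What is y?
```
Call trace (a repeated sub-call is expanded the first time; later identical calls just restate its return value):
tree(n=4)
  tree(n=3)
    tree(n=2)
      tree(n=1)
        tree(n=0)
        -> return 2
        tree(n=0)
        -> return 2
      -> return 6
      tree(n=1) -> return 6  (same call as traced above)
    -> return 14
    tree(n=2) -> return 14  (same call as traced above)
  -> return 30
  tree(n=3) -> return 30  (same call as traced above)
-> return 62

Final answer: 62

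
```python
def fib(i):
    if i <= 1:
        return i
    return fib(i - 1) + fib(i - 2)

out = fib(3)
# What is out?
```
Call trace:
fib(i=3)
  fib(i=2)
    fib(i=1)
    -> return 1
    fib(i=0)
    -> return 0
  -> return 1
  fib(i=1)
  -> return 1
-> return 2

Final answer: 2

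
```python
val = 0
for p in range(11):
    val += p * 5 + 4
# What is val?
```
Trace:
  val=0
  val=4, p=0
  val=13, p=1
  val=27, p=2
  val=46, p=3
  val=70, p=4
  val=99, p=5
  val=133, p=6
  val=172, p=7
  val=216, p=8
  val=265, p=9
  val=319, p=10

Final answer: 319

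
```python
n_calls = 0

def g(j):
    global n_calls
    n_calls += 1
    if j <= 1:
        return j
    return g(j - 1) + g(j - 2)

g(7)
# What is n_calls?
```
Call trace (a repeated sub-call is expanded the first time; later identical calls just restate its return value):
g(j=7)
  g(j=6)
    g(j=5)
      g(j=4)
        g(j=3)
          g(j=2)
            g(j=1)
            -> return 1
            g(j=0)
            -> return 0
          -> return 1
          g(j=1)
          -> return 1
        -> return 2
        g(j=2) -> return 1  (same call as traced above)
      -> return 3
      g(j=3) -> return 2  (same call as traced above)
    -> return 5
    g(j=4) -> return 3  (same call as traced above)
  -> return 8
  g(j=5) -> return 5  (same call as traced above)
-> return 13

n_calls is incremented once per call, so count the calls in each subtree. Let C(j) = number of calls made by g(j).
C(0) = C(1) = 1 (base case, no recursion); C(j) = 1 + C(j - 1) + C(j - 2) otherwise.
C(2) = 1 + C(1) + C(0) = 1 + 1 + 1 = 3
C(3) = 1 + C(2) + C(1) = 1 + 3 + 1 = 5
C(4) = 1 + C(3) + C(2) = 1 + 5 + 3 = 9
C(5) = 1 + C(4) + C(3) = 1 + 9 + 5 = 15
C(6) = 1 + C(5) + C(4) = 1 + 15 + 9 = 25
C(7) = 1 + C(6) + C(5) = 1 + 25 + 15 = 41
n_calls = C(7) = 41

Final answer: 41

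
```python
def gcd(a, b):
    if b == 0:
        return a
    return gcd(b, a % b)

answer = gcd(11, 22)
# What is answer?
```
Call trace:
gcd(a=11, b=22)
  gcd(a=22, b=11)
    gcd(a=11, b=0)
    -> return 11
  -> return 11
-> return 11

Final answer: 11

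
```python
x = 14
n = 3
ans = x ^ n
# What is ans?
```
Trace:
  x=14
  x=14, n=3
  x=14, n=3, ans=13

Final answer: 13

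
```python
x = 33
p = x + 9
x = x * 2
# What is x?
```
Trace:
  x=33
  x=33, p=42
  x=66, p=42

Final answer: 66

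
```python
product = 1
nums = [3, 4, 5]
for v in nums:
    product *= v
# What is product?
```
Trace:
  product=1
  product=3, v=3
  product=12, v=4
  product=60, v=5

Final answer: 60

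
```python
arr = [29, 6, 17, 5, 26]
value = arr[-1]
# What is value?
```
Trace:
  arr=[29, 6, 17, 5, 26]
  arr=[29, 6, 17, 5, 26], value=26

Final answer: 26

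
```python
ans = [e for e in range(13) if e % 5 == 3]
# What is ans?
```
Trace:
  e=0
  e=1
  e=2
  e=3
  e=4
  e=5
  e=6
  e=7
  e=8
  e=9
  e=10
  e=11
  e=12
  ans=[3, 8]

Final answer: [3, 8]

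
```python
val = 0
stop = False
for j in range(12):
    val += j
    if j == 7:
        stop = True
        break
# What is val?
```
Trace:
  val=0
  val=0, stop=False
  val=0, stop=False, j=0
  val=1, stop=False, j=1
  val=3, stop=False, j=2
  val=6, stop=False, j=3
  val=10, stop=False, j=4
  val=15, stop=False, j=5
  val=21, stop=False, j=6
  val=28, stop=True, j=7

Final answer: 28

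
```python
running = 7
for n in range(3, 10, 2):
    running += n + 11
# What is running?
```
Trace:
  running=7
  running=21, n=3
  running=37, n=5
  running=55, n=7
  running=75, n=9

Final answer: 75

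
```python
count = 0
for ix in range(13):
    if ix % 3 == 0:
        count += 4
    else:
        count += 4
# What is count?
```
Trace:
  count=0
  count=4, ix=0
  count=8, ix=1
  count=12, ix=2
  count=16, ix=3
  count=20, ix=4
  count=24, ix=5
  count=28, ix=6
  count=32, ix=7
  count=36, ix=8
  count=40, ix=9
  count=44, ix=10
  count=48, ix=11
  count=52, ix=12

Final answer: 52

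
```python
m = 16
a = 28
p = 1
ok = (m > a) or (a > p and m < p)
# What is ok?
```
Trace:
  m=16
  m=16, a=28
  m=16, a=28, p=1
  m=16, a=28, p=1, ok=False

Final answer: False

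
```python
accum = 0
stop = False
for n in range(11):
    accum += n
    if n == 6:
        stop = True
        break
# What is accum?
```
Trace:
  accum=0
  accum=0, stop=False
  accum=0, stop=False, n=0
  accum=1, stop=False, n=1
  accum=3, stop=False, n=2
  accum=6, stop=False, n=3
  accum=10, stop=False, n=4
  accum=15, stop=False, n=5
  accum=21, stop=True, n=6

Final answer: 21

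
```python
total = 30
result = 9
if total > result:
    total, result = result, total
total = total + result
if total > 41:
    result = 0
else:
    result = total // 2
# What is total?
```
Trace:
  total=30
  total=30, result=9
  total=9, result=30
  total=39, result=30
  total=39, result=19

Final answer: 39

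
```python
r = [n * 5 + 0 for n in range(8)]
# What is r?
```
Trace:
  n=0
  n=1
  n=2
  n=3
  n=4
  n=5
  n=6
  n=7
  r=[0, 5, 10, 15, 20, 25, 30, 35]

Final answer: [0, 5, 10, 15, 20, 25, 30, 35]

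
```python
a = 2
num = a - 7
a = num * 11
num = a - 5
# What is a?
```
Trace:
  a=2
  a=2, num=-5
  a=-55, num=-5
  a=-55, num=-60

Final answer: -55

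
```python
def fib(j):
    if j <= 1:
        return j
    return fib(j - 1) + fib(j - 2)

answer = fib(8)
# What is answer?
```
Call trace (a repeated sub-call is expanded the first time; later identical calls just restate its return value):
fib(j=8)
  fib(j=7)
    fib(j=6)
      fib(j=5)
        fib(j=4)
          fib(j=3)
            fib(j=2)
              fib(j=1)
              -> return 1
              fib(j=0)
              -> return 0
            -> return 1
            fib(j=1)
            -> return 1
          -> return 2
          fib(j=2) -> return 1  (same call as traced above)
        -> return 3
        fib(j=3) -> return 2  (same call as traced above)
      -> return 5
      fib(j=4) -> return 3  (same call as traced above)
    -> return 8
    fib(j=5) -> return 5  (same call as traced above)
  -> return 13
  fib(j=6) -> return 8  (same call as traced above)
-> return 21

Final answer: 21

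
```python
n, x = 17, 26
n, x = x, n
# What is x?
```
Trace:
  n=17, x=26
  n=26, x=17

Final answer: 17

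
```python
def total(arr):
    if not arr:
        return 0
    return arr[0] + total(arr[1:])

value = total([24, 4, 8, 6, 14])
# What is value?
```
Call trace:
total(arr=[24, 4, 8, 6, 14])
  total(arr=[4, 8, 6, 14])
    total(arr=[8, 6, 14])
      total(arr=[6, 14])
        total(arr=[14])
          total(arr=[])
          -> return 0
        -> return 14
      -> return 20
    -> return 28
  -> return 32
-> return 56

Final answer: 56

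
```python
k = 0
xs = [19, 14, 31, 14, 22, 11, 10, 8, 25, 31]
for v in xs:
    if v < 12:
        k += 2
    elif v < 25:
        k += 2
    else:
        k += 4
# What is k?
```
Trace:
  k=0
  k=2, v=19
  k=4, v=14
  k=8, v=31
  k=10, v=14
  k=12, v=22
  k=14, v=11
  k=16, v=10
  k=18, v=8
  k=22, v=25
  k=26, v=31

Final answer: 26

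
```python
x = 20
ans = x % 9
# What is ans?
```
Trace:
  x=20
  x=20, ans=2

Final answer: 2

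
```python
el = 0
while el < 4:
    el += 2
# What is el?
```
Trace:
  el=0
  el=2
  el=4

Final answer: 4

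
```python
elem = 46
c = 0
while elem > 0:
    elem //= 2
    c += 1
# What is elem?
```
Trace:
  elem=46
  elem=46, c=0
  elem=23, c=1
  elem=11, c=2
  elem=5, c=3
  elem=2, c=4
  elem=1, c=5
  elem=0, c=6

Final answer: 0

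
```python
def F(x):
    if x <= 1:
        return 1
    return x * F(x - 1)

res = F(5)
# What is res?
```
Call trace:
F(x=5)
  F(x=4)
    F(x=3)
      F(x=2)
        F(x=1)
        -> return 1
      -> return 2
    -> return 6
  -> return 24
-> return 120

Final answer: 120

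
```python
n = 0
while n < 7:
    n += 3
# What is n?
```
Trace:
  n=0
  n=3
  n=6
  n=9

Final answer: 9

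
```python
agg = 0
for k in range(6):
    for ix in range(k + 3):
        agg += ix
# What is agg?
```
Trace:
  agg=0
  agg=0, k=0, ix=0
  agg=1, k=0, ix=1
  agg=3, k=0, ix=2
  agg=3, k=1, ix=0
  agg=4, k=1, ix=1
  agg=6, k=1, ix=2
  agg=9, k=1, ix=3
  agg=9, k=2, ix=0
  agg=10, k=2, ix=1
  agg=12, k=2, ix=2
  agg=15, k=2, ix=3
  agg=19, k=2, ix=4
  agg=19, k=3, ix=0
  agg=20, k=3, ix=1
  agg=22, k=3, ix=2
  agg=25, k=3, ix=3
  agg=29, k=3, ix=4
  agg=34, k=3, ix=5
  agg=34, k=4, ix=0
  agg=35, k=4, ix=1
  agg=37, k=4, ix=2
  agg=40, k=4, ix=3
  agg=44, k=4, ix=4
  agg=49, k=4, ix=5
  agg=55, k=4, ix=6
  agg=55, k=5, ix=0
  agg=56, k=5, ix=1
  agg=58, k=5, ix=2
  agg=61, k=5, ix=3
  agg=65, k=5, ix=4
  agg=70, k=5, ix=5
  agg=76, k=5, ix=6
  agg=83, k=5, ix=7

Final answer: 83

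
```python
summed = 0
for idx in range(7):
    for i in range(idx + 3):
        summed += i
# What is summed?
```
Trace:
  summed=0
  summed=0, idx=0, i=0
  summed=1, idx=0, i=1
  summed=3, idx=0, i=2
  summed=3, idx=1, i=0
  summed=4, idx=1, i=1
  summed=6, idx=1, i=2
  summed=9, idx=1, i=3
  summed=9, idx=2, i=0
  summed=10, idx=2, i=1
  summed=12, idx=2, i=2
  summed=15, idx=2, i=3
  summed=19, idx=2, i=4
  summed=19, idx=3, i=0
  summed=20, idx=3, i=1
  summed=22, idx=3, i=2
  summed=25, idx=3, i=3
  summed=29, idx=3, i=4
  summed=34, idx=3, i=5
  summed=34, idx=4, i=0
  summed=35, idx=4, i=1
  summed=37, idx=4, i=2
  summed=40, idx=4, i=3
  summed=44, idx=4, i=4
  summed=49, idx=4, i=5
  summed=55, idx=4, i=6
  summed=55, idx=5, i=0
  summed=56, idx=5, i=1
  summed=58, idx=5, i=2
  summed=61, idx=5, i=3
  summed=65, idx=5, i=4
  summed=70, idx=5, i=5
  summed=76, idx=5, i=6
  summed=83, idx=5, i=7
  summed=83, idx=6, i=0
  summed=84, idx=6, i=1
  summed=86, idx=6, i=2
  summed=89, idx=6, i=3
  summed=93, idx=6, i=4
  summed=98, idx=6, i=5
  summed=104, idx=6, i=6
  summed=111, idx=6, i=7
  summed=119, idx=6, i=8

Final answer: 119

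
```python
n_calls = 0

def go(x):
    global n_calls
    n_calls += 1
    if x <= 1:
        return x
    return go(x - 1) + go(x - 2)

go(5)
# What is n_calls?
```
Call trace (a repeated sub-call is expanded the first time; later identical calls just restate its return value):
go(x=5)
  go(x=4)
    go(x=3)
      go(x=2)
        go(x=1)
        -> return 1
        go(x=0)
        -> return 0
      -> return 1
      go(x=1)
      -> return 1
    -> return 2
    go(x=2) -> return 1  (same call as traced above)
  -> return 3
  go(x=3) -> return 2  (same call as traced above)
-> return 5

n_calls is incremented once per call, so count the calls in each subtree. Let C(x) = number of calls made by go(x).
C(0) = C(1) = 1 (base case, no recursion); C(x) = 1 + C(x - 1) + C(x - 2) otherwise.
C(2) = 1 + C(1) + C(0) = 1 + 1 + 1 = 3
C(3) = 1 + C(2) + C(1) = 1 + 3 + 1 = 5
C(4) = 1 + C(3) + C(2) = 1 + 5 + 3 = 9
C(5) = 1 + C(4) + C(3) = 1 + 9 + 5 = 15
n_calls = C(5) = 15

Final answer: 15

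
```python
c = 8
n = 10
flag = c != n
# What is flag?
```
Trace:
  c=8
  c=8, n=10
  c=8, n=10, flag=True

Final answer: True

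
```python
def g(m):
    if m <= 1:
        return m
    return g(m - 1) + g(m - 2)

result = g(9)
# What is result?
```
Call trace (a repeated sub-call is expanded the first time; later identical calls just restate its return value):
g(m=9)
  g(m=8)
    g(m=7)
      g(m=6)
        g(m=5)
          g(m=4)
            g(m=3)
              g(m=2)
                g(m=1)
                -> return 1
                g(m=0)
                -> return 0
              -> return 1
              g(m=1)
              -> return 1
            -> return 2
            g(m=2) -> return 1  (same call as traced above)
          -> return 3
          g(m=3) -> return 2  (same call as traced above)
        -> return 5
        g(m=4) -> return 3  (same call as traced above)
      -> return 8
      g(m=5) -> return 5  (same call as traced above)
    -> return 13
    g(m=6) -> return 8  (same call as traced above)
  -> return 21
  g(m=7) -> return 13  (same call as traced above)
-> return 34

Final answer: 34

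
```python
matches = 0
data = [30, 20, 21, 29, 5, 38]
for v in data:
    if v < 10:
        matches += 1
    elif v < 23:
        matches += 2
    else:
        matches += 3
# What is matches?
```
Trace:
  matches=0
  matches=3, v=30
  matches=5, v=20
  matches=7, v=21
  matches=10, v=29
  matches=11, v=5
  matches=14, v=38

Final answer: 14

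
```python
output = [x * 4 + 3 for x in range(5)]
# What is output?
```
Trace:
  x=0
  x=1
  x=2
  x=3
  x=4
  output=[3, 7, 11, 15, 19]

Final answer: [3, 7, 11, 15, 19]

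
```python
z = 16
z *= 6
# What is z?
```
Trace:
  z=16
  z=96

Final answer: 96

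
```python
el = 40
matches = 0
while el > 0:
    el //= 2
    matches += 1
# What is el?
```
Trace:
  el=40
  el=40, matches=0
  el=20, matches=1
  el=10, matches=2
  el=5, matches=3
  el=2, matches=4
  el=1, matches=5
  el=0, matches=6

Final answer: 0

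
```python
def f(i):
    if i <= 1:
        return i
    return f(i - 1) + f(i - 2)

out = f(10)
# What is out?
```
Call trace (a repeated sub-call is expanded the first time; later identical calls just restate its return value):
f(i=10)
  f(i=9)
    f(i=8)
      f(i=7)
        f(i=6)
          f(i=5)
            f(i=4)
              f(i=3)
                f(i=2)
                  f(i=1)
                  -> return 1
                  f(i=0)
                  -> return 0
                -> return 1
                f(i=1)
                -> return 1
              -> return 2
              f(i=2) -> return 1  (same call as traced above)
            -> return 3
            f(i=3) -> return 2  (same call as traced above)
          -> return 5
          f(i=4) -> return 3  (same call as traced above)
        -> return 8
        f(i=5) -> return 5  (same call as traced above)
      -> return 13
      f(i=6) -> return 8  (same call as traced above)
    -> return 21
    f(i=7) -> return 13  (same call as traced above)
  -> return 34
  f(i=8) -> return 21  (same call as traced above)
-> return 55

Final answer: 55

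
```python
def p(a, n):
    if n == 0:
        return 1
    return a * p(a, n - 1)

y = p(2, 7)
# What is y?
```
Call trace:
p(a=2, n=7)
  p(a=2, n=6)
    p(a=2, n=5)
      p(a=2, n=4)
        p(a=2, n=3)
          p(a=2, n=2)
            p(a=2, n=1)
              p(a=2, n=0)
              -> return 1
            -> return 2
          -> return 4
        -> return 8
      -> return 16
    -> return 32
  -> return 64
-> return 128

Final answer: 128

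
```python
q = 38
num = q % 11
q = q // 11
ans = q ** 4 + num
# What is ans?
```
Trace:
  q=38
  q=38, num=5
  q=3, num=5
  q=3, num=5, ans=86

Final answer: 86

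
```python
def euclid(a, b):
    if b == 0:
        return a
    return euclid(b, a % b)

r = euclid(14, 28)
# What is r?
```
Call trace:
euclid(a=14, b=28)
  euclid(a=28, b=14)
    euclid(a=14, b=0)
    -> return 14
  -> return 14
-> return 14

Final answer: 14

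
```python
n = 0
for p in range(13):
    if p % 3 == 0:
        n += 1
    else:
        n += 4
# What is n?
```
Trace:
  n=0
  n=1, p=0
  n=5, p=1
  n=9, p=2
  n=10, p=3
  n=14, p=4
  n=18, p=5
  n=19, p=6
  n=23, p=7
  n=27, p=8
  n=28, p=9
  n=32, p=10
  n=36, p=11
  n=37, p=12

Final answer: 37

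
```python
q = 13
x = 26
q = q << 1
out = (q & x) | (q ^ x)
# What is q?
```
Trace:
  q=13
  q=13, x=26
  q=26, x=26
  q=26, x=26, out=26

Final answer: 26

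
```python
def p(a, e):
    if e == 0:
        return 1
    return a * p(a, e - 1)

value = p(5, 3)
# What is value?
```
Call trace:
p(a=5, e=3)
  p(a=5, e=2)
    p(a=5, e=1)
      p(a=5, e=0)
      -> return 1
    -> return 5
  -> return 25
-> return 125

Final answer: 125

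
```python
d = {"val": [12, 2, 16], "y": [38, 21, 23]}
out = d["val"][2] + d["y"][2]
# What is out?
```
Trace:
  d={'val': [12, 2, 16], 'y': [38, 21, 23]}
  d={'val': [12, 2, 16], 'y': [38, 21, 23]}, out=39

Final answer: 39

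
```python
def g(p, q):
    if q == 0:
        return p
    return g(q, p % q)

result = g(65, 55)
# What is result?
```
Call trace:
g(p=65, q=55)
  g(p=55, q=10)
    g(p=10, q=5)
      g(p=5, q=0)
      -> return 5
    -> return 5
  -> return 5
-> return 5

Final answer: 5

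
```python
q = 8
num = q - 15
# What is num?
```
Trace:
  q=8
  q=8, num=-7

Final answer: -7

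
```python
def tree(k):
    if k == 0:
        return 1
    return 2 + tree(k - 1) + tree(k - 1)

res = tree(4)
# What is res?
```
Call trace (a repeated sub-call is expanded the first time; later identical calls just restate its return value):
tree(k=4)
  tree(k=3)
    tree(k=2)
      tree(k=1)
        tree(k=0)
        -> return 1
        tree(k=0)
        -> return 1
      -> return 4
      tree(k=1) -> return 4  (same call as traced above)
    -> return 10
    tree(k=2) -> return 10  (same call as traced above)
  -> return 22
  tree(k=3) -> return 22  (same call as traced above)
-> return 46

Final answer: 46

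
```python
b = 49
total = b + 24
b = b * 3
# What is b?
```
Trace:
  b=49
  b=49, total=73
  b=147, total=73

Final answer: 147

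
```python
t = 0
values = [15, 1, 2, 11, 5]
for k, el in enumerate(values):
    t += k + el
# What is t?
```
Trace:
  t=0
  t=15, k=0, el=15
  t=17, k=1, el=1
  t=21, k=2, el=2
  t=35, k=3, el=11
  t=44, k=4, el=5

Final answer: 44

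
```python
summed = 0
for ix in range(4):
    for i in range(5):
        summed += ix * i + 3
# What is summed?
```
Trace:
  summed=0
  summed=3, ix=0, i=0
  summed=6, ix=0, i=1
  summed=9, ix=0, i=2
  summed=12, ix=0, i=3
  summed=15, ix=0, i=4
  summed=18, ix=1, i=0
  summed=22, ix=1, i=1
  summed=27, ix=1, i=2
  summed=33, ix=1, i=3
  summed=40, ix=1, i=4
  summed=43, ix=2, i=0
  summed=48, ix=2, i=1
  summed=55, ix=2, i=2
  summed=64, ix=2, i=3
  summed=75, ix=2, i=4
  summed=78, ix=3, i=0
  summed=84, ix=3, i=1
  summed=93, ix=3, i=2
  summed=105, ix=3, i=3
  summed=120, ix=3, i=4

Final answer: 120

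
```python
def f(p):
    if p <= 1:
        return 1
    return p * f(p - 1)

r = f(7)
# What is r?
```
Call trace:
f(p=7)
  f(p=6)
    f(p=5)
      f(p=4)
        f(p=3)
          f(p=2)
            f(p=1)
            -> return 1
          -> return 2
        -> return 6
      -> return 24
    -> return 120
  -> return 720
-> return 5040

Final answer: 5040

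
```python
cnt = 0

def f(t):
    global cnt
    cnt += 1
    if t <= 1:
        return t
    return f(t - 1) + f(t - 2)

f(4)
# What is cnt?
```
Call trace (a repeated sub-call is expanded the first time; later identical calls just restate its return value):
f(t=4)
  f(t=3)
    f(t=2)
      f(t=1)
      -> return 1
      f(t=0)
      -> return 0
    -> return 1
    f(t=1)
    -> return 1
  -> return 2
  f(t=2) -> return 1  (same call as traced above)
-> return 3

cnt is incremented once per call, so count the calls in each subtree. Let C(t) = number of calls made by f(t).
C(0) = C(1) = 1 (base case, no recursion); C(t) = 1 + C(t - 1) + C(t - 2) otherwise.
C(2) = 1 + C(1) + C(0) = 1 + 1 + 1 = 3
C(3) = 1 + C(2) + C(1) = 1 + 3 + 1 = 5
C(4) = 1 + C(3) + C(2) = 1 + 5 + 3 = 9
cnt = C(4) = 9

Final answer: 9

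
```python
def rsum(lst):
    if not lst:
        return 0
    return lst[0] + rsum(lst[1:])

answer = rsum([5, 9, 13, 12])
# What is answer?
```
Call trace:
rsum(lst=[5, 9, 13, 12])
  rsum(lst=[9, 13, 12])
    rsum(lst=[13, 12])
      rsum(lst=[12])
        rsum(lst=[])
        -> return 0
      -> return 12
    -> return 25
  -> return 34
-> return 39

Final answer: 39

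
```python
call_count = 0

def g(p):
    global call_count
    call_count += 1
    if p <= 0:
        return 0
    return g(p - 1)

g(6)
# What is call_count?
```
Call trace:
g(p=6)
  g(p=5)
    g(p=4)
      g(p=3)
        g(p=2)
          g(p=1)
            g(p=0)
            -> return 0
          -> return 0
        -> return 0
      -> return 0
    -> return 0
  -> return 0
-> return 0

call_count is incremented once per call. g is entered once for each p = 6, 5, 4, 3, 2, 1, 0 (the p <= 0 call returns without recursing), i.e. 6 + 1 calls.
call_count = 7

Final answer: 7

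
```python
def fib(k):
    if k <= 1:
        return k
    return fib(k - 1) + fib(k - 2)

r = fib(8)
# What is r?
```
Call trace (a repeated sub-call is expanded the first time; later identical calls just restate its return value):
fib(k=8)
  fib(k=7)
    fib(k=6)
      fib(k=5)
        fib(k=4)
          fib(k=3)
            fib(k=2)
              fib(k=1)
              -> return 1
              fib(k=0)
              -> return 0
            -> return 1
            fib(k=1)
            -> return 1
          -> return 2
          fib(k=2) -> return 1  (same call as traced above)
        -> return 3
        fib(k=3) -> return 2  (same call as traced above)
      -> return 5
      fib(k=4) -> return 3  (same call as traced above)
    -> return 8
    fib(k=5) -> return 5  (same call as traced above)
  -> return 13
  fib(k=6) -> return 8  (same call as traced above)
-> return 21

Final answer: 21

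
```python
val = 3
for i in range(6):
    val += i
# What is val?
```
Trace:
  val=3
  val=3, i=0
  val=4, i=1
  val=6, i=2
  val=9, i=3
  val=13, i=4
  val=18, i=5

Final answer: 18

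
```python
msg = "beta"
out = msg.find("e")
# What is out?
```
Trace:
  msg='beta'
  msg='beta', out=1

Final answer: 1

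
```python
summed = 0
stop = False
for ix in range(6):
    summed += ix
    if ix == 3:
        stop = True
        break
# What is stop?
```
Trace:
  summed=0
  summed=0, stop=False
  summed=0, stop=False, ix=0
  summed=1, stop=False, ix=1
  summed=3, stop=False, ix=2
  summed=6, stop=True, ix=3

Final answer: True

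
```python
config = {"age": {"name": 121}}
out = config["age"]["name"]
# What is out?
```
Trace:
  config={'age': {'name': 121}}
  config={'age': {'name': 121}}, out=121

Final answer: 121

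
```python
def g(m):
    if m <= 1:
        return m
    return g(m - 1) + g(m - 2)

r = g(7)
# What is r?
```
Call trace (a repeated sub-call is expanded the first time; later identical calls just restate its return value):
g(m=7)
  g(m=6)
    g(m=5)
      g(m=4)
        g(m=3)
          g(m=2)
            g(m=1)
            -> return 1
            g(m=0)
            -> return 0
          -> return 1
          g(m=1)
          -> return 1
        -> return 2
        g(m=2) -> return 1  (same call as traced above)
      -> return 3
      g(m=3) -> return 2  (same call as traced above)
    -> return 5
    g(m=4) -> return 3  (same call as traced above)
  -> return 8
  g(m=5) -> return 5  (same call as traced above)
-> return 13

Final answer: 13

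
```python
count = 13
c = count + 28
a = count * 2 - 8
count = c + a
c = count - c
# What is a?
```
Trace:
  count=13
  count=13, c=41
  count=13, c=41, a=18
  count=59, c=41, a=18
  count=59, c=18, a=18

Final answer: 18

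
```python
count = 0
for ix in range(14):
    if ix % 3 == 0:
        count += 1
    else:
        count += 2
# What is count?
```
Trace:
  count=0
  count=1, ix=0
  count=3, ix=1
  count=5, ix=2
  count=6, ix=3
  count=8, ix=4
  count=10, ix=5
  count=11, ix=6
  count=13, ix=7
  count=15, ix=8
  count=16, ix=9
  count=18, ix=10
  count=20, ix=11
  count=21, ix=12
  count=23, ix=13

Final answer: 23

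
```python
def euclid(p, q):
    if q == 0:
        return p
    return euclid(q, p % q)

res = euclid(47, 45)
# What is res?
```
Call trace:
euclid(p=47, q=45)
  euclid(p=45, q=2)
    euclid(p=2, q=1)
      euclid(p=1, q=0)
      -> return 1
    -> return 1
  -> return 1
-> return 1

Final answer: 1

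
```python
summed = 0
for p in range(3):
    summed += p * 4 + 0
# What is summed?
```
Trace:
  summed=0
  summed=0, p=0
  summed=4, p=1
  summed=12, p=2

Final answer: 12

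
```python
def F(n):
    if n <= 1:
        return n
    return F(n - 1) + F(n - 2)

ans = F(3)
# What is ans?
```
Call trace:
F(n=3)
  F(n=2)
    F(n=1)
    -> return 1
    F(n=0)
    -> return 0
  -> return 1
  F(n=1)
  -> return 1
-> return 2

Final answer: 2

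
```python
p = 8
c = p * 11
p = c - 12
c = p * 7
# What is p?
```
Trace:
  p=8
  p=8, c=88
  p=76, c=88
  p=76, c=532

Final answer: 76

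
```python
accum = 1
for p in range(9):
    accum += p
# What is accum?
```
Trace:
  accum=1
  accum=1, p=0
  accum=2, p=1
  accum=4, p=2
  accum=7, p=3
  accum=11, p=4
  accum=16, p=5
  accum=22, p=6
  accum=29, p=7
  accum=37, p=8

Final answer: 37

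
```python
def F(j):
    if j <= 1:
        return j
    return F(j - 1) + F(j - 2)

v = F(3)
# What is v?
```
Call trace:
F(j=3)
  F(j=2)
    F(j=1)
    -> return 1
    F(j=0)
    -> return 0
  -> return 1
  F(j=1)
  -> return 1
-> return 2

Final answer: 2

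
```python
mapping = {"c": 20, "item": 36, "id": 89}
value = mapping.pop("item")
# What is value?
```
Trace:
  mapping={'c': 20, 'item': 36, 'id': 89}
  mapping={'c': 20, 'id': 89}, value=36

Final answer: 36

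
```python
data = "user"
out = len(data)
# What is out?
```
Trace:
  data='user'
  data='user', out=4

Final answer: 4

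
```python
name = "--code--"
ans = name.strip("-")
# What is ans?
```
Trace:
  name='--code--'
  name='--code--', ans='code'

Final answer: 'code'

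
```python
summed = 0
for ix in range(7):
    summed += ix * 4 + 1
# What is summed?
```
Trace:
  summed=0
  summed=1, ix=0
  summed=6, ix=1
  summed=15, ix=2
  summed=28, ix=3
  summed=45, ix=4
  summed=66, ix=5
  summed=91, ix=6

Final answer: 91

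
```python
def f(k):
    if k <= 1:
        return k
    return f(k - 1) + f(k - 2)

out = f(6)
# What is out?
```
Call trace (a repeated sub-call is expanded the first time; later identical calls just restate its return value):
f(k=6)
  f(k=5)
    f(k=4)
      f(k=3)
        f(k=2)
          f(k=1)
          -> return 1
          f(k=0)
          -> return 0
        -> return 1
        f(k=1)
        -> return 1
      -> return 2
      f(k=2) -> return 1  (same call as traced above)
    -> return 3
    f(k=3) -> return 2  (same call as traced above)
  -> return 5
  f(k=4) -> return 3  (same call as traced above)
-> return 8

Final answer: 8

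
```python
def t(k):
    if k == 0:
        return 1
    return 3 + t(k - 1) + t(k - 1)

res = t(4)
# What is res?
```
Call trace (a repeated sub-call is expanded the first time; later identical calls just restate its return value):
t(k=4)
  t(k=3)
    t(k=2)
      t(k=1)
        t(k=0)
        -> return 1
        t(k=0)
        -> return 1
      -> return 5
      t(k=1) -> return 5  (same call as traced above)
    -> return 13
    t(k=2) -> return 13  (same call as traced above)
  -> return 29
  t(k=3) -> return 29  (same call as traced above)
-> return 61

Final answer: 61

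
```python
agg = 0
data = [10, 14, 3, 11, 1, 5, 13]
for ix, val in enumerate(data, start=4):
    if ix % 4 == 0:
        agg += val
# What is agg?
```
Trace:
  agg=0
  agg=10, ix=4, val=10
  agg=10, ix=5, val=14
  agg=10, ix=6, val=3
  agg=10, ix=7, val=11
  agg=11, ix=8, val=1
  agg=11, ix=9, val=5
  agg=11, ix=10, val=13

Final answer: 11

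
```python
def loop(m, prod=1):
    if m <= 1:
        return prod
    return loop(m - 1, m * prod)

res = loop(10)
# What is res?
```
Call trace:
loop(m=10, prod=1)
  loop(m=9, prod=10)
    loop(m=8, prod=90)
      loop(m=7, prod=720)
        loop(m=6, prod=5040)
          loop(m=5, prod=30240)
            loop(m=4, prod=151200)
              loop(m=3, prod=604800)
                loop(m=2, prod=1814400)
                  loop(m=1, prod=3628800)
                  -> return 3628800
                -> return 3628800
              -> return 3628800
            -> return 3628800
          -> return 3628800
        -> return 3628800
      -> return 3628800
    -> return 3628800
  -> return 3628800
-> return 3628800

Final answer: 3628800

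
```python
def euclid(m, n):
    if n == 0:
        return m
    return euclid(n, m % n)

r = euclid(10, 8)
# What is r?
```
Call trace:
euclid(m=10, n=8)
  euclid(m=8, n=2)
    euclid(m=2, n=0)
    -> return 2
  -> return 2
-> return 2

Final answer: 2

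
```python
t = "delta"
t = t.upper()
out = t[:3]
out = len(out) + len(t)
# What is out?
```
Trace:
  t='delta'
  t='DELTA'
  t='DELTA', out='DEL'
  t='DELTA', out=8

Final answer: 8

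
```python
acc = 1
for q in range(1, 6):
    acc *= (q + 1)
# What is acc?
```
Trace:
  acc=1
  acc=2, q=1
  acc=6, q=2
  acc=24, q=3
  acc=120, q=4
  acc=720, q=5

Final answer: 720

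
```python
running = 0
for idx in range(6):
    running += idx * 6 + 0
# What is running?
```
Trace:
  running=0
  running=0, idx=0
  running=6, idx=1
  running=18, idx=2
  running=36, idx=3
  running=60, idx=4
  running=90, idx=5

Final answer: 90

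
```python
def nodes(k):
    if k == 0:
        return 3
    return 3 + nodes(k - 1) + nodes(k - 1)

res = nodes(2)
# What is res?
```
Call trace (a repeated sub-call is expanded the first time; later identical calls just restate its return value):
nodes(k=2)
  nodes(k=1)
    nodes(k=0)
    -> return 3
    nodes(k=0)
    -> return 3
  -> return 9
  nodes(k=1) -> return 9  (same call as traced above)
-> return 21

Final answer: 21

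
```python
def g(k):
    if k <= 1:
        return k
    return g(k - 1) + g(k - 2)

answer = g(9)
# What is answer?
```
Call trace (a repeated sub-call is expanded the first time; later identical calls just restate its return value):
g(k=9)
  g(k=8)
    g(k=7)
      g(k=6)
        g(k=5)
          g(k=4)
            g(k=3)
              g(k=2)
                g(k=1)
                -> return 1
                g(k=0)
                -> return 0
              -> return 1
              g(k=1)
              -> return 1
            -> return 2
            g(k=2) -> return 1  (same call as traced above)
          -> return 3
          g(k=3) -> return 2  (same call as traced above)
        -> return 5
        g(k=4) -> return 3  (same call as traced above)
      -> return 8
      g(k=5) -> return 5  (same call as traced above)
    -> return 13
    g(k=6) -> return 8  (same call as traced above)
  -> return 21
  g(k=7) -> return 13  (same call as traced above)
-> return 34

Final answer: 34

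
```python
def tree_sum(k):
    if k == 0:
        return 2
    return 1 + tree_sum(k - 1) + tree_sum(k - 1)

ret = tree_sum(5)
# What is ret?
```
Call trace (a repeated sub-call is expanded the first time; later identical calls just restate its return value):
tree_sum(k=5)
  tree_sum(k=4)
    tree_sum(k=3)
      tree_sum(k=2)
        tree_sum(k=1)
          tree_sum(k=0)
          -> return 2
          tree_sum(k=0)
          -> return 2
        -> return 5
        tree_sum(k=1) -> return 5  (same call as traced above)
      -> return 11
      tree_sum(k=2) -> return 11  (same call as traced above)
    -> return 23
    tree_sum(k=3) -> return 23  (same call as traced above)
  -> return 47
  tree_sum(k=4) -> return 47  (same call as traced above)
-> return 95

Final answer: 95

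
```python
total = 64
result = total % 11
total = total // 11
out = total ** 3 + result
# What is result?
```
Trace:
  total=64
  total=64, result=9
  total=5, result=9
  total=5, result=9, out=134

Final answer: 9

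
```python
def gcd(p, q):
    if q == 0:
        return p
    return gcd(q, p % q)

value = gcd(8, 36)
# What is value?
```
Call trace:
gcd(p=8, q=36)
  gcd(p=36, q=8)
    gcd(p=8, q=4)
      gcd(p=4, q=0)
      -> return 4
    -> return 4
  -> return 4
-> return 4

Final answer: 4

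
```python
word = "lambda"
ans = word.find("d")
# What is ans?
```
Trace:
  word='lambda'
  word='lambda', ans=4

Final answer: 4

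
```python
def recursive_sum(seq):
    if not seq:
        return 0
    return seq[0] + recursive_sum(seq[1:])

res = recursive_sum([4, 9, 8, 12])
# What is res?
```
Call trace:
recursive_sum(seq=[4, 9, 8, 12])
  recursive_sum(seq=[9, 8, 12])
    recursive_sum(seq=[8, 12])
      recursive_sum(seq=[12])
        recursive_sum(seq=[])
        -> return 0
      -> return 12
    -> return 20
  -> return 29
-> return 33

Final answer: 33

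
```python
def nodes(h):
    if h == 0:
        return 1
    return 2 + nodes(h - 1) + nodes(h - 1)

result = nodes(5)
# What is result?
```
Call trace (a repeated sub-call is expanded the first time; later identical calls just restate its return value):
nodes(h=5)
  nodes(h=4)
    nodes(h=3)
      nodes(h=2)
        nodes(h=1)
          nodes(h=0)
          -> return 1
          nodes(h=0)
          -> return 1
        -> return 4
        nodes(h=1) -> return 4  (same call as traced above)
      -> return 10
      nodes(h=2) -> return 10  (same call as traced above)
    -> return 22
    nodes(h=3) -> return 22  (same call as traced above)
  -> return 46
  nodes(h=4) -> return 46  (same call as traced above)
-> return 94

Final answer: 94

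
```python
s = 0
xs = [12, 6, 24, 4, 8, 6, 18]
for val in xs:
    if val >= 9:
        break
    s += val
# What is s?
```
Trace:
  s=0
  s=0, val=12

Final answer: 0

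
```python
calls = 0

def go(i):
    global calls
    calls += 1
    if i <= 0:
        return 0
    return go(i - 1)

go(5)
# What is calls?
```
Call trace:
go(i=5)
  go(i=4)
    go(i=3)
      go(i=2)
        go(i=1)
          go(i=0)
          -> return 0
        -> return 0
      -> return 0
    -> return 0
  -> return 0
-> return 0

calls is incremented once per call. go is entered once for each i = 5, 4, 3, 2, 1, 0 (the i <= 0 call returns without recursing), i.e. 5 + 1 calls.
calls = 6

Final answer: 6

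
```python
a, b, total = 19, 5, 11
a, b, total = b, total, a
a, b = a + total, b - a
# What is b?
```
Trace:
  a=19, b=5, total=11
  a=5, b=11, total=19
  a=24, b=6, total=19

Final answer: 6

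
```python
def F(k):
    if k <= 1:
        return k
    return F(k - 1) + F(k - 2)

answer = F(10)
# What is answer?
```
Call trace (a repeated sub-call is expanded the first time; later identical calls just restate its return value):
F(k=10)
  F(k=9)
    F(k=8)
      F(k=7)
        F(k=6)
          F(k=5)
            F(k=4)
              F(k=3)
                F(k=2)
                  F(k=1)
                  -> return 1
                  F(k=0)
                  -> return 0
                -> return 1
                F(k=1)
                -> return 1
              -> return 2
              F(k=2) -> return 1  (same call as traced above)
            -> return 3
            F(k=3) -> return 2  (same call as traced above)
          -> return 5
          F(k=4) -> return 3  (same call as traced above)
        -> return 8
        F(k=5) -> return 5  (same call as traced above)
      -> return 13
      F(k=6) -> return 8  (same call as traced above)
    -> return 21
    F(k=7) -> return 13  (same call as traced above)
  -> return 34
  F(k=8) -> return 21  (same call as traced above)
-> return 55

Final answer: 55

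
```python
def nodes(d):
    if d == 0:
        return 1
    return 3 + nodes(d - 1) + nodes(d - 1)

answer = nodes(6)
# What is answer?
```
Call trace (a repeated sub-call is expanded the first time; later identical calls just restate its return value):
nodes(d=6)
  nodes(d=5)
    nodes(d=4)
      nodes(d=3)
        nodes(d=2)
          nodes(d=1)
            nodes(d=0)
            -> return 1
            nodes(d=0)
            -> return 1
          -> return 5
          nodes(d=1) -> return 5  (same call as traced above)
        -> return 13
        nodes(d=2) -> return 13  (same call as traced above)
      -> return 29
      nodes(d=3) -> return 29  (same call as traced above)
    -> return 61
    nodes(d=4) -> return 61  (same call as traced above)
  -> return 125
  nodes(d=5) -> return 125  (same call as traced above)
-> return 253

Final answer: 253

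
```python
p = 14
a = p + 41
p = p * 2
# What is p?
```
Trace:
  p=14
  p=14, a=55
  p=28, a=55

Final answer: 28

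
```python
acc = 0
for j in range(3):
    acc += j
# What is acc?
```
Trace:
  acc=0
  acc=0, j=0
  acc=1, j=1
  acc=3, j=2

Final answer: 3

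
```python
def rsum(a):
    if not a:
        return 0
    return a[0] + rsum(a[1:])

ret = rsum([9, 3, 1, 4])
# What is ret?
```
Call trace:
rsum(a=[9, 3, 1, 4])
  rsum(a=[3, 1, 4])
    rsum(a=[1, 4])
      rsum(a=[4])
        rsum(a=[])
        -> return 0
      -> return 4
    -> return 5
  -> return 8
-> return 17

Final answer: 17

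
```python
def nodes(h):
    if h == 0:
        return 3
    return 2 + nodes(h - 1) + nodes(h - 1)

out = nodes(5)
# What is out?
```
Call trace (a repeated sub-call is expanded the first time; later identical calls just restate its return value):
nodes(h=5)
  nodes(h=4)
    nodes(h=3)
      nodes(h=2)
        nodes(h=1)
          nodes(h=0)
          -> return 3
          nodes(h=0)
          -> return 3
        -> return 8
        nodes(h=1) -> return 8  (same call as traced above)
      -> return 18
      nodes(h=2) -> return 18  (same call as traced above)
    -> return 38
    nodes(h=3) -> return 38  (same call as traced above)
  -> return 78
  nodes(h=4) -> return 78  (same call as traced above)
-> return 158

Final answer: 158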